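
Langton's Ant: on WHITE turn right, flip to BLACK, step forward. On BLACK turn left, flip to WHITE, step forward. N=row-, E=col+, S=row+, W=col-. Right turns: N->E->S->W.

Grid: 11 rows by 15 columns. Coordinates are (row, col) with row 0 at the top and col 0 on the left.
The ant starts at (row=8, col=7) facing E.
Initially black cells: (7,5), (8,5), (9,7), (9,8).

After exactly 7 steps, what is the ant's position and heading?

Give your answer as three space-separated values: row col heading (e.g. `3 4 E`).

Step 1: on WHITE (8,7): turn R to S, flip to black, move to (9,7). |black|=5
Step 2: on BLACK (9,7): turn L to E, flip to white, move to (9,8). |black|=4
Step 3: on BLACK (9,8): turn L to N, flip to white, move to (8,8). |black|=3
Step 4: on WHITE (8,8): turn R to E, flip to black, move to (8,9). |black|=4
Step 5: on WHITE (8,9): turn R to S, flip to black, move to (9,9). |black|=5
Step 6: on WHITE (9,9): turn R to W, flip to black, move to (9,8). |black|=6
Step 7: on WHITE (9,8): turn R to N, flip to black, move to (8,8). |black|=7

Answer: 8 8 N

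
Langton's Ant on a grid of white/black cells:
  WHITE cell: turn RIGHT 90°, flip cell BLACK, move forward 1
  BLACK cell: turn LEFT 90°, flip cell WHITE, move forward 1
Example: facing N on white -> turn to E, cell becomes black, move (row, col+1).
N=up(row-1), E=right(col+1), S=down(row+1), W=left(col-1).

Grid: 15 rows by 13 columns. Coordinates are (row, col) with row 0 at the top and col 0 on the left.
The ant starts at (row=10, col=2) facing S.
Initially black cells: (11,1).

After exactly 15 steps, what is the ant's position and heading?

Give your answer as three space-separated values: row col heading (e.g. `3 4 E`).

Step 1: on WHITE (10,2): turn R to W, flip to black, move to (10,1). |black|=2
Step 2: on WHITE (10,1): turn R to N, flip to black, move to (9,1). |black|=3
Step 3: on WHITE (9,1): turn R to E, flip to black, move to (9,2). |black|=4
Step 4: on WHITE (9,2): turn R to S, flip to black, move to (10,2). |black|=5
Step 5: on BLACK (10,2): turn L to E, flip to white, move to (10,3). |black|=4
Step 6: on WHITE (10,3): turn R to S, flip to black, move to (11,3). |black|=5
Step 7: on WHITE (11,3): turn R to W, flip to black, move to (11,2). |black|=6
Step 8: on WHITE (11,2): turn R to N, flip to black, move to (10,2). |black|=7
Step 9: on WHITE (10,2): turn R to E, flip to black, move to (10,3). |black|=8
Step 10: on BLACK (10,3): turn L to N, flip to white, move to (9,3). |black|=7
Step 11: on WHITE (9,3): turn R to E, flip to black, move to (9,4). |black|=8
Step 12: on WHITE (9,4): turn R to S, flip to black, move to (10,4). |black|=9
Step 13: on WHITE (10,4): turn R to W, flip to black, move to (10,3). |black|=10
Step 14: on WHITE (10,3): turn R to N, flip to black, move to (9,3). |black|=11
Step 15: on BLACK (9,3): turn L to W, flip to white, move to (9,2). |black|=10

Answer: 9 2 W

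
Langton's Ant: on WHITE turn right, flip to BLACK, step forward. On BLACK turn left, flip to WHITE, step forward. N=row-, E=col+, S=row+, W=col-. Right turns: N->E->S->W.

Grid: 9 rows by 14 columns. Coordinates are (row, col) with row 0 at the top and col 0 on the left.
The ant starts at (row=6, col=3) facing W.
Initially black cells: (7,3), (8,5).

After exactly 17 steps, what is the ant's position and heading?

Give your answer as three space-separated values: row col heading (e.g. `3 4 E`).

Answer: 5 3 S

Derivation:
Step 1: on WHITE (6,3): turn R to N, flip to black, move to (5,3). |black|=3
Step 2: on WHITE (5,3): turn R to E, flip to black, move to (5,4). |black|=4
Step 3: on WHITE (5,4): turn R to S, flip to black, move to (6,4). |black|=5
Step 4: on WHITE (6,4): turn R to W, flip to black, move to (6,3). |black|=6
Step 5: on BLACK (6,3): turn L to S, flip to white, move to (7,3). |black|=5
Step 6: on BLACK (7,3): turn L to E, flip to white, move to (7,4). |black|=4
Step 7: on WHITE (7,4): turn R to S, flip to black, move to (8,4). |black|=5
Step 8: on WHITE (8,4): turn R to W, flip to black, move to (8,3). |black|=6
Step 9: on WHITE (8,3): turn R to N, flip to black, move to (7,3). |black|=7
Step 10: on WHITE (7,3): turn R to E, flip to black, move to (7,4). |black|=8
Step 11: on BLACK (7,4): turn L to N, flip to white, move to (6,4). |black|=7
Step 12: on BLACK (6,4): turn L to W, flip to white, move to (6,3). |black|=6
Step 13: on WHITE (6,3): turn R to N, flip to black, move to (5,3). |black|=7
Step 14: on BLACK (5,3): turn L to W, flip to white, move to (5,2). |black|=6
Step 15: on WHITE (5,2): turn R to N, flip to black, move to (4,2). |black|=7
Step 16: on WHITE (4,2): turn R to E, flip to black, move to (4,3). |black|=8
Step 17: on WHITE (4,3): turn R to S, flip to black, move to (5,3). |black|=9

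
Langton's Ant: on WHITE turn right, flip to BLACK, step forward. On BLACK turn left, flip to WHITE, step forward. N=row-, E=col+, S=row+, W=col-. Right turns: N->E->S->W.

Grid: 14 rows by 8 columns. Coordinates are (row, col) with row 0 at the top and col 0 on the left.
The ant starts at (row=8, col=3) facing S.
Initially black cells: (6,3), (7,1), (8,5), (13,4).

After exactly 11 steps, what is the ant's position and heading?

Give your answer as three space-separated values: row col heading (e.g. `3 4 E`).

Answer: 7 5 E

Derivation:
Step 1: on WHITE (8,3): turn R to W, flip to black, move to (8,2). |black|=5
Step 2: on WHITE (8,2): turn R to N, flip to black, move to (7,2). |black|=6
Step 3: on WHITE (7,2): turn R to E, flip to black, move to (7,3). |black|=7
Step 4: on WHITE (7,3): turn R to S, flip to black, move to (8,3). |black|=8
Step 5: on BLACK (8,3): turn L to E, flip to white, move to (8,4). |black|=7
Step 6: on WHITE (8,4): turn R to S, flip to black, move to (9,4). |black|=8
Step 7: on WHITE (9,4): turn R to W, flip to black, move to (9,3). |black|=9
Step 8: on WHITE (9,3): turn R to N, flip to black, move to (8,3). |black|=10
Step 9: on WHITE (8,3): turn R to E, flip to black, move to (8,4). |black|=11
Step 10: on BLACK (8,4): turn L to N, flip to white, move to (7,4). |black|=10
Step 11: on WHITE (7,4): turn R to E, flip to black, move to (7,5). |black|=11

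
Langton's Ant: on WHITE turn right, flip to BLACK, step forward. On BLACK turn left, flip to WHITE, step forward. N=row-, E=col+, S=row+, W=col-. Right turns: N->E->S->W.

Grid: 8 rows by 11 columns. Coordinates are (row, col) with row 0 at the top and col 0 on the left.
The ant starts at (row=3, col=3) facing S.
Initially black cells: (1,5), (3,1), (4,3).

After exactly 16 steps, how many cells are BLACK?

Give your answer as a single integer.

Answer: 13

Derivation:
Step 1: on WHITE (3,3): turn R to W, flip to black, move to (3,2). |black|=4
Step 2: on WHITE (3,2): turn R to N, flip to black, move to (2,2). |black|=5
Step 3: on WHITE (2,2): turn R to E, flip to black, move to (2,3). |black|=6
Step 4: on WHITE (2,3): turn R to S, flip to black, move to (3,3). |black|=7
Step 5: on BLACK (3,3): turn L to E, flip to white, move to (3,4). |black|=6
Step 6: on WHITE (3,4): turn R to S, flip to black, move to (4,4). |black|=7
Step 7: on WHITE (4,4): turn R to W, flip to black, move to (4,3). |black|=8
Step 8: on BLACK (4,3): turn L to S, flip to white, move to (5,3). |black|=7
Step 9: on WHITE (5,3): turn R to W, flip to black, move to (5,2). |black|=8
Step 10: on WHITE (5,2): turn R to N, flip to black, move to (4,2). |black|=9
Step 11: on WHITE (4,2): turn R to E, flip to black, move to (4,3). |black|=10
Step 12: on WHITE (4,3): turn R to S, flip to black, move to (5,3). |black|=11
Step 13: on BLACK (5,3): turn L to E, flip to white, move to (5,4). |black|=10
Step 14: on WHITE (5,4): turn R to S, flip to black, move to (6,4). |black|=11
Step 15: on WHITE (6,4): turn R to W, flip to black, move to (6,3). |black|=12
Step 16: on WHITE (6,3): turn R to N, flip to black, move to (5,3). |black|=13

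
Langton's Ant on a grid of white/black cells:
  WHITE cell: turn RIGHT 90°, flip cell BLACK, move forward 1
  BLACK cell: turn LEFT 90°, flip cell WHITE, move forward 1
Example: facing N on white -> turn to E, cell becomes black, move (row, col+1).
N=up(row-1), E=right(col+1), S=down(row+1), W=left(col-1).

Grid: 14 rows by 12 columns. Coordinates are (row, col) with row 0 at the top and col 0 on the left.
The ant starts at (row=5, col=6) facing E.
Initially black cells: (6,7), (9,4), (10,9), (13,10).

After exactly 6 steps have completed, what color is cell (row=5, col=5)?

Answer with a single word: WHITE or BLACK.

Step 1: on WHITE (5,6): turn R to S, flip to black, move to (6,6). |black|=5
Step 2: on WHITE (6,6): turn R to W, flip to black, move to (6,5). |black|=6
Step 3: on WHITE (6,5): turn R to N, flip to black, move to (5,5). |black|=7
Step 4: on WHITE (5,5): turn R to E, flip to black, move to (5,6). |black|=8
Step 5: on BLACK (5,6): turn L to N, flip to white, move to (4,6). |black|=7
Step 6: on WHITE (4,6): turn R to E, flip to black, move to (4,7). |black|=8

Answer: BLACK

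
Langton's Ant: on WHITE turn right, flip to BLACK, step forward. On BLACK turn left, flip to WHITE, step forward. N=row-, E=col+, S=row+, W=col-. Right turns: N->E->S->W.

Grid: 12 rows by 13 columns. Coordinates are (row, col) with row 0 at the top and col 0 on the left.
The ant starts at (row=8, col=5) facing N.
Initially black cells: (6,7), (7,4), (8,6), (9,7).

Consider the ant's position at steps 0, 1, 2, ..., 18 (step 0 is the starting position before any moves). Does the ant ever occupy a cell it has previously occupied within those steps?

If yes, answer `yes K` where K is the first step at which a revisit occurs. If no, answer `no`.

Answer: yes 5

Derivation:
Step 1: on WHITE (8,5): turn R to E, flip to black, move to (8,6). |black|=5 — new cell
Step 2: on BLACK (8,6): turn L to N, flip to white, move to (7,6). |black|=4 — new cell
Step 3: on WHITE (7,6): turn R to E, flip to black, move to (7,7). |black|=5 — new cell
Step 4: on WHITE (7,7): turn R to S, flip to black, move to (8,7). |black|=6 — new cell
Step 5: on WHITE (8,7): turn R to W, flip to black, move to (8,6). |black|=7 — REVISIT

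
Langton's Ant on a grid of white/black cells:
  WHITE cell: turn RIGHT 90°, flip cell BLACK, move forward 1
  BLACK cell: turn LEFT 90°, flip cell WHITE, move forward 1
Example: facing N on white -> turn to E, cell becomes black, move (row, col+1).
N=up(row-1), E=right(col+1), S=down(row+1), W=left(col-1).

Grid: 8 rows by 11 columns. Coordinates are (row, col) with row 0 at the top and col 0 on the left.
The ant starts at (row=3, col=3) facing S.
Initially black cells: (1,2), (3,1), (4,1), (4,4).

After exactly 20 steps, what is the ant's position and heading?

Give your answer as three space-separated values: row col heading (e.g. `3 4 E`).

Step 1: on WHITE (3,3): turn R to W, flip to black, move to (3,2). |black|=5
Step 2: on WHITE (3,2): turn R to N, flip to black, move to (2,2). |black|=6
Step 3: on WHITE (2,2): turn R to E, flip to black, move to (2,3). |black|=7
Step 4: on WHITE (2,3): turn R to S, flip to black, move to (3,3). |black|=8
Step 5: on BLACK (3,3): turn L to E, flip to white, move to (3,4). |black|=7
Step 6: on WHITE (3,4): turn R to S, flip to black, move to (4,4). |black|=8
Step 7: on BLACK (4,4): turn L to E, flip to white, move to (4,5). |black|=7
Step 8: on WHITE (4,5): turn R to S, flip to black, move to (5,5). |black|=8
Step 9: on WHITE (5,5): turn R to W, flip to black, move to (5,4). |black|=9
Step 10: on WHITE (5,4): turn R to N, flip to black, move to (4,4). |black|=10
Step 11: on WHITE (4,4): turn R to E, flip to black, move to (4,5). |black|=11
Step 12: on BLACK (4,5): turn L to N, flip to white, move to (3,5). |black|=10
Step 13: on WHITE (3,5): turn R to E, flip to black, move to (3,6). |black|=11
Step 14: on WHITE (3,6): turn R to S, flip to black, move to (4,6). |black|=12
Step 15: on WHITE (4,6): turn R to W, flip to black, move to (4,5). |black|=13
Step 16: on WHITE (4,5): turn R to N, flip to black, move to (3,5). |black|=14
Step 17: on BLACK (3,5): turn L to W, flip to white, move to (3,4). |black|=13
Step 18: on BLACK (3,4): turn L to S, flip to white, move to (4,4). |black|=12
Step 19: on BLACK (4,4): turn L to E, flip to white, move to (4,5). |black|=11
Step 20: on BLACK (4,5): turn L to N, flip to white, move to (3,5). |black|=10

Answer: 3 5 N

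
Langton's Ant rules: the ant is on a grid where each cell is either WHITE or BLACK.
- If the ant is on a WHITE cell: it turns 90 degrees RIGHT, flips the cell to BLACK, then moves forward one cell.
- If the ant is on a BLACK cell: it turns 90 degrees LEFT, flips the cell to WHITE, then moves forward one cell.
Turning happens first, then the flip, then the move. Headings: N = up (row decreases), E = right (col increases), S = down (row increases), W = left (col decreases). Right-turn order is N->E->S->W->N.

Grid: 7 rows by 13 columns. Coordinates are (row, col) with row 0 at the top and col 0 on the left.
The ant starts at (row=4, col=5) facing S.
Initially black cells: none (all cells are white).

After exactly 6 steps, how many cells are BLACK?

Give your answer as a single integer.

Answer: 4

Derivation:
Step 1: on WHITE (4,5): turn R to W, flip to black, move to (4,4). |black|=1
Step 2: on WHITE (4,4): turn R to N, flip to black, move to (3,4). |black|=2
Step 3: on WHITE (3,4): turn R to E, flip to black, move to (3,5). |black|=3
Step 4: on WHITE (3,5): turn R to S, flip to black, move to (4,5). |black|=4
Step 5: on BLACK (4,5): turn L to E, flip to white, move to (4,6). |black|=3
Step 6: on WHITE (4,6): turn R to S, flip to black, move to (5,6). |black|=4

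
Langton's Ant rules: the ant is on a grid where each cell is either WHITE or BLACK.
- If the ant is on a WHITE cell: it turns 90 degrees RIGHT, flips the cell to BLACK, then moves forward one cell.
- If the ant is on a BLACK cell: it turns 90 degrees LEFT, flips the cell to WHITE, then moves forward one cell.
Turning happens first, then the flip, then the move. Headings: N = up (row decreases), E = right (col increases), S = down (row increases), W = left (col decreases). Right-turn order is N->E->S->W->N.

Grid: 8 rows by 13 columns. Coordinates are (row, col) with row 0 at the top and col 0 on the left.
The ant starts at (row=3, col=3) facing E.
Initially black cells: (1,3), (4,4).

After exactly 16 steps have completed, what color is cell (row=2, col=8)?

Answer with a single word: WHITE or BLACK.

Answer: WHITE

Derivation:
Step 1: on WHITE (3,3): turn R to S, flip to black, move to (4,3). |black|=3
Step 2: on WHITE (4,3): turn R to W, flip to black, move to (4,2). |black|=4
Step 3: on WHITE (4,2): turn R to N, flip to black, move to (3,2). |black|=5
Step 4: on WHITE (3,2): turn R to E, flip to black, move to (3,3). |black|=6
Step 5: on BLACK (3,3): turn L to N, flip to white, move to (2,3). |black|=5
Step 6: on WHITE (2,3): turn R to E, flip to black, move to (2,4). |black|=6
Step 7: on WHITE (2,4): turn R to S, flip to black, move to (3,4). |black|=7
Step 8: on WHITE (3,4): turn R to W, flip to black, move to (3,3). |black|=8
Step 9: on WHITE (3,3): turn R to N, flip to black, move to (2,3). |black|=9
Step 10: on BLACK (2,3): turn L to W, flip to white, move to (2,2). |black|=8
Step 11: on WHITE (2,2): turn R to N, flip to black, move to (1,2). |black|=9
Step 12: on WHITE (1,2): turn R to E, flip to black, move to (1,3). |black|=10
Step 13: on BLACK (1,3): turn L to N, flip to white, move to (0,3). |black|=9
Step 14: on WHITE (0,3): turn R to E, flip to black, move to (0,4). |black|=10
Step 15: on WHITE (0,4): turn R to S, flip to black, move to (1,4). |black|=11
Step 16: on WHITE (1,4): turn R to W, flip to black, move to (1,3). |black|=12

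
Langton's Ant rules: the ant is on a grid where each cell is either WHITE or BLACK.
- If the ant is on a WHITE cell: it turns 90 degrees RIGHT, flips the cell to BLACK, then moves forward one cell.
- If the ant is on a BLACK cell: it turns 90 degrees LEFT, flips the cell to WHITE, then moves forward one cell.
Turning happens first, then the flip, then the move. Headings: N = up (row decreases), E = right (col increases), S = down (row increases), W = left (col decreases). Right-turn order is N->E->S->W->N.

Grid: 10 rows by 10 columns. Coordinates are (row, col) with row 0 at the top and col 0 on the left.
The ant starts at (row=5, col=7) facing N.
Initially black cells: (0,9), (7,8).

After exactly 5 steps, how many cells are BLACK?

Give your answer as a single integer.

Answer: 5

Derivation:
Step 1: on WHITE (5,7): turn R to E, flip to black, move to (5,8). |black|=3
Step 2: on WHITE (5,8): turn R to S, flip to black, move to (6,8). |black|=4
Step 3: on WHITE (6,8): turn R to W, flip to black, move to (6,7). |black|=5
Step 4: on WHITE (6,7): turn R to N, flip to black, move to (5,7). |black|=6
Step 5: on BLACK (5,7): turn L to W, flip to white, move to (5,6). |black|=5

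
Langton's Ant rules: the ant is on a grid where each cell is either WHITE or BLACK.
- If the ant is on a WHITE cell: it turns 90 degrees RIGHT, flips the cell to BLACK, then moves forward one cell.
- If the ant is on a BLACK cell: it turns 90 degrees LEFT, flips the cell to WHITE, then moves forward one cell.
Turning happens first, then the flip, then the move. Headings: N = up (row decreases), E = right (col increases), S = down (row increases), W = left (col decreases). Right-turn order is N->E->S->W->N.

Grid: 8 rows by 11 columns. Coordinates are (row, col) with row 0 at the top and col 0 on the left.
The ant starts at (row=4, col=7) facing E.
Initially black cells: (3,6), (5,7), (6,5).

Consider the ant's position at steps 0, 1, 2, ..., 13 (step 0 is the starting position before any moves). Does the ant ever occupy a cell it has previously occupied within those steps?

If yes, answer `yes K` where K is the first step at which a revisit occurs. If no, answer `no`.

Step 1: on WHITE (4,7): turn R to S, flip to black, move to (5,7). |black|=4 — new cell
Step 2: on BLACK (5,7): turn L to E, flip to white, move to (5,8). |black|=3 — new cell
Step 3: on WHITE (5,8): turn R to S, flip to black, move to (6,8). |black|=4 — new cell
Step 4: on WHITE (6,8): turn R to W, flip to black, move to (6,7). |black|=5 — new cell
Step 5: on WHITE (6,7): turn R to N, flip to black, move to (5,7). |black|=6 — REVISIT

Answer: yes 5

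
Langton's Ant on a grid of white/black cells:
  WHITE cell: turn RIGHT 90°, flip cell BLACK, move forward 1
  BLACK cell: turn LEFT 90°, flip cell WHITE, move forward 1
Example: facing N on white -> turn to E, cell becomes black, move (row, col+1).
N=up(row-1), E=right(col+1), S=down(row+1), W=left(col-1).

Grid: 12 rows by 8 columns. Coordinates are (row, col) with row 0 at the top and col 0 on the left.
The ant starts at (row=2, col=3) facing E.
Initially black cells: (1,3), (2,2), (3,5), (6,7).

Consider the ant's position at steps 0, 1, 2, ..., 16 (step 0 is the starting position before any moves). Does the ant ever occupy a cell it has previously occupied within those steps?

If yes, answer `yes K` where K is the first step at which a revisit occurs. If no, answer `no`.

Step 1: on WHITE (2,3): turn R to S, flip to black, move to (3,3). |black|=5 — new cell
Step 2: on WHITE (3,3): turn R to W, flip to black, move to (3,2). |black|=6 — new cell
Step 3: on WHITE (3,2): turn R to N, flip to black, move to (2,2). |black|=7 — new cell
Step 4: on BLACK (2,2): turn L to W, flip to white, move to (2,1). |black|=6 — new cell
Step 5: on WHITE (2,1): turn R to N, flip to black, move to (1,1). |black|=7 — new cell
Step 6: on WHITE (1,1): turn R to E, flip to black, move to (1,2). |black|=8 — new cell
Step 7: on WHITE (1,2): turn R to S, flip to black, move to (2,2). |black|=9 — REVISIT

Answer: yes 7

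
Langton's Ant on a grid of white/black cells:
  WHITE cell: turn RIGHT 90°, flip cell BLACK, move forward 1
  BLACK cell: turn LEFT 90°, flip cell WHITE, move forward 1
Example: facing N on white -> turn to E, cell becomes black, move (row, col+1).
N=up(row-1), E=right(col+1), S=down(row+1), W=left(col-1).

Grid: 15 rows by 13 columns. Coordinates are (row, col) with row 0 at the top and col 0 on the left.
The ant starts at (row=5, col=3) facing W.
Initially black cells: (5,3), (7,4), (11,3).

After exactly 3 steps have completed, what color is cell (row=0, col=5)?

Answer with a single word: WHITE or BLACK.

Step 1: on BLACK (5,3): turn L to S, flip to white, move to (6,3). |black|=2
Step 2: on WHITE (6,3): turn R to W, flip to black, move to (6,2). |black|=3
Step 3: on WHITE (6,2): turn R to N, flip to black, move to (5,2). |black|=4

Answer: WHITE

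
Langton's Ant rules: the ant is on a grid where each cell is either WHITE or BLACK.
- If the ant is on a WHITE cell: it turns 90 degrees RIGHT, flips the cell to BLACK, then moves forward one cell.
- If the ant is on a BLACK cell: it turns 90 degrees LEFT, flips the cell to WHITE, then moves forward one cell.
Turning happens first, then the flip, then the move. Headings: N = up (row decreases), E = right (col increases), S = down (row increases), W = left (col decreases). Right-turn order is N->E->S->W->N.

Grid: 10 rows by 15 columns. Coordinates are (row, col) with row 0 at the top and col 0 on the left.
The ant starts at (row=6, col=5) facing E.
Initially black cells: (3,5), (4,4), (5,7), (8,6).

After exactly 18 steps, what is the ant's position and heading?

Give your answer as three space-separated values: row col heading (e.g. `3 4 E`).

Step 1: on WHITE (6,5): turn R to S, flip to black, move to (7,5). |black|=5
Step 2: on WHITE (7,5): turn R to W, flip to black, move to (7,4). |black|=6
Step 3: on WHITE (7,4): turn R to N, flip to black, move to (6,4). |black|=7
Step 4: on WHITE (6,4): turn R to E, flip to black, move to (6,5). |black|=8
Step 5: on BLACK (6,5): turn L to N, flip to white, move to (5,5). |black|=7
Step 6: on WHITE (5,5): turn R to E, flip to black, move to (5,6). |black|=8
Step 7: on WHITE (5,6): turn R to S, flip to black, move to (6,6). |black|=9
Step 8: on WHITE (6,6): turn R to W, flip to black, move to (6,5). |black|=10
Step 9: on WHITE (6,5): turn R to N, flip to black, move to (5,5). |black|=11
Step 10: on BLACK (5,5): turn L to W, flip to white, move to (5,4). |black|=10
Step 11: on WHITE (5,4): turn R to N, flip to black, move to (4,4). |black|=11
Step 12: on BLACK (4,4): turn L to W, flip to white, move to (4,3). |black|=10
Step 13: on WHITE (4,3): turn R to N, flip to black, move to (3,3). |black|=11
Step 14: on WHITE (3,3): turn R to E, flip to black, move to (3,4). |black|=12
Step 15: on WHITE (3,4): turn R to S, flip to black, move to (4,4). |black|=13
Step 16: on WHITE (4,4): turn R to W, flip to black, move to (4,3). |black|=14
Step 17: on BLACK (4,3): turn L to S, flip to white, move to (5,3). |black|=13
Step 18: on WHITE (5,3): turn R to W, flip to black, move to (5,2). |black|=14

Answer: 5 2 W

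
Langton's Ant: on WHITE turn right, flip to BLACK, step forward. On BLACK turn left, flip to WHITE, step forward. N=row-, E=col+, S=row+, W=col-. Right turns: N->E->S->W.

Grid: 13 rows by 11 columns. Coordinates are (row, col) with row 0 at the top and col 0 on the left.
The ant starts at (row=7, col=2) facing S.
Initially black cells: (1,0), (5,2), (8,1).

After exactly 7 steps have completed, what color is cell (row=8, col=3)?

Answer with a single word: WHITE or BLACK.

Answer: BLACK

Derivation:
Step 1: on WHITE (7,2): turn R to W, flip to black, move to (7,1). |black|=4
Step 2: on WHITE (7,1): turn R to N, flip to black, move to (6,1). |black|=5
Step 3: on WHITE (6,1): turn R to E, flip to black, move to (6,2). |black|=6
Step 4: on WHITE (6,2): turn R to S, flip to black, move to (7,2). |black|=7
Step 5: on BLACK (7,2): turn L to E, flip to white, move to (7,3). |black|=6
Step 6: on WHITE (7,3): turn R to S, flip to black, move to (8,3). |black|=7
Step 7: on WHITE (8,3): turn R to W, flip to black, move to (8,2). |black|=8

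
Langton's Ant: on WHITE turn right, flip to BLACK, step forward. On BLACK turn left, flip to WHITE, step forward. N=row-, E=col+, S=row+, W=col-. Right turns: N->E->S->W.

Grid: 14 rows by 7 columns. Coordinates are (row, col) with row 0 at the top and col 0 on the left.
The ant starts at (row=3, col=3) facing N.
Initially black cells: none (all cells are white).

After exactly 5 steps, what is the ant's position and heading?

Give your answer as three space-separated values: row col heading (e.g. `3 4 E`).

Step 1: on WHITE (3,3): turn R to E, flip to black, move to (3,4). |black|=1
Step 2: on WHITE (3,4): turn R to S, flip to black, move to (4,4). |black|=2
Step 3: on WHITE (4,4): turn R to W, flip to black, move to (4,3). |black|=3
Step 4: on WHITE (4,3): turn R to N, flip to black, move to (3,3). |black|=4
Step 5: on BLACK (3,3): turn L to W, flip to white, move to (3,2). |black|=3

Answer: 3 2 W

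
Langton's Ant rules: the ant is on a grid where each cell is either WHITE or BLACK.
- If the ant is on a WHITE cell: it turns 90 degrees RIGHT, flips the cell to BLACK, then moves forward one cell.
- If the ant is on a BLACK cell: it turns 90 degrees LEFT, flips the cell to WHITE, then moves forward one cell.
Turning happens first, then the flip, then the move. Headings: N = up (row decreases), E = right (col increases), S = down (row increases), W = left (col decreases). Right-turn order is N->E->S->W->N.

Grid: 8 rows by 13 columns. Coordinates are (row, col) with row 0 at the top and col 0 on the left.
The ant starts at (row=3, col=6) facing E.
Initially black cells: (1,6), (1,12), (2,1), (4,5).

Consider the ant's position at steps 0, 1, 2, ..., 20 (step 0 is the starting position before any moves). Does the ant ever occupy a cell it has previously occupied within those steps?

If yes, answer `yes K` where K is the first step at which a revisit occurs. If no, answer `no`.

Answer: yes 6

Derivation:
Step 1: on WHITE (3,6): turn R to S, flip to black, move to (4,6). |black|=5 — new cell
Step 2: on WHITE (4,6): turn R to W, flip to black, move to (4,5). |black|=6 — new cell
Step 3: on BLACK (4,5): turn L to S, flip to white, move to (5,5). |black|=5 — new cell
Step 4: on WHITE (5,5): turn R to W, flip to black, move to (5,4). |black|=6 — new cell
Step 5: on WHITE (5,4): turn R to N, flip to black, move to (4,4). |black|=7 — new cell
Step 6: on WHITE (4,4): turn R to E, flip to black, move to (4,5). |black|=8 — REVISIT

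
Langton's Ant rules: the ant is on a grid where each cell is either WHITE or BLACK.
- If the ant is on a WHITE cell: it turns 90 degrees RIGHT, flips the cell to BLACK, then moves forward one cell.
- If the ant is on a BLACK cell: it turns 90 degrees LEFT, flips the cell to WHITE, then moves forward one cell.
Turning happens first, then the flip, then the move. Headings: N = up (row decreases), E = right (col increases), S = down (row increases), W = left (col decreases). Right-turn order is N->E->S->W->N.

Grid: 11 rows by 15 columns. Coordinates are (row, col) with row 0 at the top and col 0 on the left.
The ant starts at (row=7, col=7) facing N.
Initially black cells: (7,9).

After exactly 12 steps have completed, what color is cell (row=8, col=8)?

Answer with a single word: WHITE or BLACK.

Step 1: on WHITE (7,7): turn R to E, flip to black, move to (7,8). |black|=2
Step 2: on WHITE (7,8): turn R to S, flip to black, move to (8,8). |black|=3
Step 3: on WHITE (8,8): turn R to W, flip to black, move to (8,7). |black|=4
Step 4: on WHITE (8,7): turn R to N, flip to black, move to (7,7). |black|=5
Step 5: on BLACK (7,7): turn L to W, flip to white, move to (7,6). |black|=4
Step 6: on WHITE (7,6): turn R to N, flip to black, move to (6,6). |black|=5
Step 7: on WHITE (6,6): turn R to E, flip to black, move to (6,7). |black|=6
Step 8: on WHITE (6,7): turn R to S, flip to black, move to (7,7). |black|=7
Step 9: on WHITE (7,7): turn R to W, flip to black, move to (7,6). |black|=8
Step 10: on BLACK (7,6): turn L to S, flip to white, move to (8,6). |black|=7
Step 11: on WHITE (8,6): turn R to W, flip to black, move to (8,5). |black|=8
Step 12: on WHITE (8,5): turn R to N, flip to black, move to (7,5). |black|=9

Answer: BLACK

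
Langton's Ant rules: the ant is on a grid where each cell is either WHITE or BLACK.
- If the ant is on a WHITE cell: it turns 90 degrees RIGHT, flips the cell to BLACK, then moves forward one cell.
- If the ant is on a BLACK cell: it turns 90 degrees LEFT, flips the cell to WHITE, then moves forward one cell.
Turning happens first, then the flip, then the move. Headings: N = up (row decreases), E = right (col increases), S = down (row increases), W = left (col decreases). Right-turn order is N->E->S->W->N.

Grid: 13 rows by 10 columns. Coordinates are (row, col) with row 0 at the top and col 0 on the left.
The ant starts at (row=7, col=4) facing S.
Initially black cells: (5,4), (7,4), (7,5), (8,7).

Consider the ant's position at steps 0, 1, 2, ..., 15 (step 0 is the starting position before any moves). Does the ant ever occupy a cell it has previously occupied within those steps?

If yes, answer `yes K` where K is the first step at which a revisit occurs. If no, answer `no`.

Step 1: on BLACK (7,4): turn L to E, flip to white, move to (7,5). |black|=3 — new cell
Step 2: on BLACK (7,5): turn L to N, flip to white, move to (6,5). |black|=2 — new cell
Step 3: on WHITE (6,5): turn R to E, flip to black, move to (6,6). |black|=3 — new cell
Step 4: on WHITE (6,6): turn R to S, flip to black, move to (7,6). |black|=4 — new cell
Step 5: on WHITE (7,6): turn R to W, flip to black, move to (7,5). |black|=5 — REVISIT

Answer: yes 5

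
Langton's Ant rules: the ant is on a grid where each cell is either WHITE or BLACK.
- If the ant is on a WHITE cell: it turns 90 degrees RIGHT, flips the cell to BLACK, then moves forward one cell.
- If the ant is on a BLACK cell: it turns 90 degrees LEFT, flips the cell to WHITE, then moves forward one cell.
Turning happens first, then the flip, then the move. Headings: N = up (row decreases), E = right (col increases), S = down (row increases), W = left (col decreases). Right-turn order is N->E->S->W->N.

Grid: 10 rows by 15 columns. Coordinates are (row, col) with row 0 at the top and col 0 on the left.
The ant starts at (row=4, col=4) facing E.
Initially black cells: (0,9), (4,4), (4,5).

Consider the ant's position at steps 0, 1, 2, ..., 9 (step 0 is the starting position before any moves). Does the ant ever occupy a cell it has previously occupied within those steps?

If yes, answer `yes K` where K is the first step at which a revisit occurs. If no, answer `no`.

Step 1: on BLACK (4,4): turn L to N, flip to white, move to (3,4). |black|=2 — new cell
Step 2: on WHITE (3,4): turn R to E, flip to black, move to (3,5). |black|=3 — new cell
Step 3: on WHITE (3,5): turn R to S, flip to black, move to (4,5). |black|=4 — new cell
Step 4: on BLACK (4,5): turn L to E, flip to white, move to (4,6). |black|=3 — new cell
Step 5: on WHITE (4,6): turn R to S, flip to black, move to (5,6). |black|=4 — new cell
Step 6: on WHITE (5,6): turn R to W, flip to black, move to (5,5). |black|=5 — new cell
Step 7: on WHITE (5,5): turn R to N, flip to black, move to (4,5). |black|=6 — REVISIT

Answer: yes 7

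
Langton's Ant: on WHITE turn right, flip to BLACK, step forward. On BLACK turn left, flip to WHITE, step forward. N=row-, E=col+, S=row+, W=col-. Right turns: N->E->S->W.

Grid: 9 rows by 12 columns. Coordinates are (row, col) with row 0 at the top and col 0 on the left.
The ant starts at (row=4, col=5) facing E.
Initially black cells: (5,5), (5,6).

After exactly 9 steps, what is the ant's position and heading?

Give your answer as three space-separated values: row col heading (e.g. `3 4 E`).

Answer: 5 5 S

Derivation:
Step 1: on WHITE (4,5): turn R to S, flip to black, move to (5,5). |black|=3
Step 2: on BLACK (5,5): turn L to E, flip to white, move to (5,6). |black|=2
Step 3: on BLACK (5,6): turn L to N, flip to white, move to (4,6). |black|=1
Step 4: on WHITE (4,6): turn R to E, flip to black, move to (4,7). |black|=2
Step 5: on WHITE (4,7): turn R to S, flip to black, move to (5,7). |black|=3
Step 6: on WHITE (5,7): turn R to W, flip to black, move to (5,6). |black|=4
Step 7: on WHITE (5,6): turn R to N, flip to black, move to (4,6). |black|=5
Step 8: on BLACK (4,6): turn L to W, flip to white, move to (4,5). |black|=4
Step 9: on BLACK (4,5): turn L to S, flip to white, move to (5,5). |black|=3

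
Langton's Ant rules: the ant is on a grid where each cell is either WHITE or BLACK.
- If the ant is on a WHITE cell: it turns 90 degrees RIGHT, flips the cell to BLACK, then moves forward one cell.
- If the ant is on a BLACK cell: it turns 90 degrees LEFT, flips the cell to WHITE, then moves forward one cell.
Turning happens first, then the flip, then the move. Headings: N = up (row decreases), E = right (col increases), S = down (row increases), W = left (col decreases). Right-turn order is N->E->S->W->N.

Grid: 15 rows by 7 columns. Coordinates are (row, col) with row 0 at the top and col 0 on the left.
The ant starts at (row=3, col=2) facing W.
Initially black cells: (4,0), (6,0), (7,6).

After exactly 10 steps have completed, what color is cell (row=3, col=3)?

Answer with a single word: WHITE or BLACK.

Step 1: on WHITE (3,2): turn R to N, flip to black, move to (2,2). |black|=4
Step 2: on WHITE (2,2): turn R to E, flip to black, move to (2,3). |black|=5
Step 3: on WHITE (2,3): turn R to S, flip to black, move to (3,3). |black|=6
Step 4: on WHITE (3,3): turn R to W, flip to black, move to (3,2). |black|=7
Step 5: on BLACK (3,2): turn L to S, flip to white, move to (4,2). |black|=6
Step 6: on WHITE (4,2): turn R to W, flip to black, move to (4,1). |black|=7
Step 7: on WHITE (4,1): turn R to N, flip to black, move to (3,1). |black|=8
Step 8: on WHITE (3,1): turn R to E, flip to black, move to (3,2). |black|=9
Step 9: on WHITE (3,2): turn R to S, flip to black, move to (4,2). |black|=10
Step 10: on BLACK (4,2): turn L to E, flip to white, move to (4,3). |black|=9

Answer: BLACK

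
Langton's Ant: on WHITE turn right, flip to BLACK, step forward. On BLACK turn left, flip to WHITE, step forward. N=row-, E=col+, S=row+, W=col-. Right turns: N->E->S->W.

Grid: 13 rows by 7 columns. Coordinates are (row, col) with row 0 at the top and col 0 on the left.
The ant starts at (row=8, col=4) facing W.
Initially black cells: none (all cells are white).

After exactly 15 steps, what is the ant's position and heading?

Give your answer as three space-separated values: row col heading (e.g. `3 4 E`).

Step 1: on WHITE (8,4): turn R to N, flip to black, move to (7,4). |black|=1
Step 2: on WHITE (7,4): turn R to E, flip to black, move to (7,5). |black|=2
Step 3: on WHITE (7,5): turn R to S, flip to black, move to (8,5). |black|=3
Step 4: on WHITE (8,5): turn R to W, flip to black, move to (8,4). |black|=4
Step 5: on BLACK (8,4): turn L to S, flip to white, move to (9,4). |black|=3
Step 6: on WHITE (9,4): turn R to W, flip to black, move to (9,3). |black|=4
Step 7: on WHITE (9,3): turn R to N, flip to black, move to (8,3). |black|=5
Step 8: on WHITE (8,3): turn R to E, flip to black, move to (8,4). |black|=6
Step 9: on WHITE (8,4): turn R to S, flip to black, move to (9,4). |black|=7
Step 10: on BLACK (9,4): turn L to E, flip to white, move to (9,5). |black|=6
Step 11: on WHITE (9,5): turn R to S, flip to black, move to (10,5). |black|=7
Step 12: on WHITE (10,5): turn R to W, flip to black, move to (10,4). |black|=8
Step 13: on WHITE (10,4): turn R to N, flip to black, move to (9,4). |black|=9
Step 14: on WHITE (9,4): turn R to E, flip to black, move to (9,5). |black|=10
Step 15: on BLACK (9,5): turn L to N, flip to white, move to (8,5). |black|=9

Answer: 8 5 N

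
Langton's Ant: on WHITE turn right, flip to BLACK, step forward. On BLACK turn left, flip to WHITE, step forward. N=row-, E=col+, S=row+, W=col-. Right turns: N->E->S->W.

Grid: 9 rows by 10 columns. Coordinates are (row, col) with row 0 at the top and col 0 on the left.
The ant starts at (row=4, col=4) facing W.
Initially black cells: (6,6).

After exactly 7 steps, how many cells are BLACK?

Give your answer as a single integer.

Answer: 6

Derivation:
Step 1: on WHITE (4,4): turn R to N, flip to black, move to (3,4). |black|=2
Step 2: on WHITE (3,4): turn R to E, flip to black, move to (3,5). |black|=3
Step 3: on WHITE (3,5): turn R to S, flip to black, move to (4,5). |black|=4
Step 4: on WHITE (4,5): turn R to W, flip to black, move to (4,4). |black|=5
Step 5: on BLACK (4,4): turn L to S, flip to white, move to (5,4). |black|=4
Step 6: on WHITE (5,4): turn R to W, flip to black, move to (5,3). |black|=5
Step 7: on WHITE (5,3): turn R to N, flip to black, move to (4,3). |black|=6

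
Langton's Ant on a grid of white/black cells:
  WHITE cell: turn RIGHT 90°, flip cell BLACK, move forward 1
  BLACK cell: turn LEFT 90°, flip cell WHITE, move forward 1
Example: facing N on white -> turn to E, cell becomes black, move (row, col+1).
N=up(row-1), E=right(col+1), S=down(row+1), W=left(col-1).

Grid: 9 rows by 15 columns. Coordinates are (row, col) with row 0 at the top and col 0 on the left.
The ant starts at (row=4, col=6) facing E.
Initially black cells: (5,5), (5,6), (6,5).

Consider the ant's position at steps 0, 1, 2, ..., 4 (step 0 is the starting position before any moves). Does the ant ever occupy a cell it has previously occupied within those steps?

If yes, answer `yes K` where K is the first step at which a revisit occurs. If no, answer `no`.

Answer: no

Derivation:
Step 1: on WHITE (4,6): turn R to S, flip to black, move to (5,6). |black|=4 — new cell
Step 2: on BLACK (5,6): turn L to E, flip to white, move to (5,7). |black|=3 — new cell
Step 3: on WHITE (5,7): turn R to S, flip to black, move to (6,7). |black|=4 — new cell
Step 4: on WHITE (6,7): turn R to W, flip to black, move to (6,6). |black|=5 — new cell
No revisit within 4 steps.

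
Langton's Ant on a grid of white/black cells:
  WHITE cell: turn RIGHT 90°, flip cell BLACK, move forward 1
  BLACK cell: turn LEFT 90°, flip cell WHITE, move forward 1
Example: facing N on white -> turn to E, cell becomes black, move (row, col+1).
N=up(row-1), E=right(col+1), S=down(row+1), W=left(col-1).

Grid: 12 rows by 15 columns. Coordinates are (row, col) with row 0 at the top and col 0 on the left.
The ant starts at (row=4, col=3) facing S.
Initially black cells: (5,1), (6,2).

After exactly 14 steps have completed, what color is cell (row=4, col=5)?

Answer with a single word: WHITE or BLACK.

Answer: BLACK

Derivation:
Step 1: on WHITE (4,3): turn R to W, flip to black, move to (4,2). |black|=3
Step 2: on WHITE (4,2): turn R to N, flip to black, move to (3,2). |black|=4
Step 3: on WHITE (3,2): turn R to E, flip to black, move to (3,3). |black|=5
Step 4: on WHITE (3,3): turn R to S, flip to black, move to (4,3). |black|=6
Step 5: on BLACK (4,3): turn L to E, flip to white, move to (4,4). |black|=5
Step 6: on WHITE (4,4): turn R to S, flip to black, move to (5,4). |black|=6
Step 7: on WHITE (5,4): turn R to W, flip to black, move to (5,3). |black|=7
Step 8: on WHITE (5,3): turn R to N, flip to black, move to (4,3). |black|=8
Step 9: on WHITE (4,3): turn R to E, flip to black, move to (4,4). |black|=9
Step 10: on BLACK (4,4): turn L to N, flip to white, move to (3,4). |black|=8
Step 11: on WHITE (3,4): turn R to E, flip to black, move to (3,5). |black|=9
Step 12: on WHITE (3,5): turn R to S, flip to black, move to (4,5). |black|=10
Step 13: on WHITE (4,5): turn R to W, flip to black, move to (4,4). |black|=11
Step 14: on WHITE (4,4): turn R to N, flip to black, move to (3,4). |black|=12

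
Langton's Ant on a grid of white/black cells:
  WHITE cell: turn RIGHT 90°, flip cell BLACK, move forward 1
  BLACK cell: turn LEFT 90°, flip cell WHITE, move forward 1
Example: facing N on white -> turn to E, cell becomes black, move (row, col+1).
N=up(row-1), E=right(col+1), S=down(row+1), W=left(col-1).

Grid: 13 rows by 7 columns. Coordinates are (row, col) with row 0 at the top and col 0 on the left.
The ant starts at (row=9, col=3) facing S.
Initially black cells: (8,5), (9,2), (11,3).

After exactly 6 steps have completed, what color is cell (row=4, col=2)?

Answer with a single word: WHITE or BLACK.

Answer: WHITE

Derivation:
Step 1: on WHITE (9,3): turn R to W, flip to black, move to (9,2). |black|=4
Step 2: on BLACK (9,2): turn L to S, flip to white, move to (10,2). |black|=3
Step 3: on WHITE (10,2): turn R to W, flip to black, move to (10,1). |black|=4
Step 4: on WHITE (10,1): turn R to N, flip to black, move to (9,1). |black|=5
Step 5: on WHITE (9,1): turn R to E, flip to black, move to (9,2). |black|=6
Step 6: on WHITE (9,2): turn R to S, flip to black, move to (10,2). |black|=7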